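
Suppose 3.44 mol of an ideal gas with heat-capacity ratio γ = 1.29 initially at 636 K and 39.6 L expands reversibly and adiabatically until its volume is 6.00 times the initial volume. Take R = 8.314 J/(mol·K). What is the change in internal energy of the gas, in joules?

-25400 J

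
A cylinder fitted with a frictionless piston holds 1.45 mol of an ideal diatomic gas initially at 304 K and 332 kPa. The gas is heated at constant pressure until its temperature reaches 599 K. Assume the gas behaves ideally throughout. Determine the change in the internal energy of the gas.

8890 J

V₁ = nRT₁/P₁ = 1.45×8.314×304/332 = 11.0 L.
Isobaric: P stays 332 kPa; V/T = const ⇒ T₂ = 599 K, V₂ = 21.8 L.
For an ideal gas ΔU = nCvΔT with Cv = (5/2)R = 20.8 J/(mol·K).
ΔU = 1.45×20.8×(599−304) = 8890 J.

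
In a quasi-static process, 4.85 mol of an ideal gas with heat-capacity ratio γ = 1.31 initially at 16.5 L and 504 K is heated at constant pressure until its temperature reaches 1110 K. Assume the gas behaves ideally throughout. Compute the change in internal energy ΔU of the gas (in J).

P₁ = nRT₁/V₁ = 4.85×8.314×504/16.5 = 1230 kPa.
Isobaric: P stays 1230 kPa; V/T = const ⇒ T₂ = 1110 K, V₂ = 36.3 L.
For an ideal gas ΔU = nCvΔT with Cv = R/(γ−1) = 26.8 J/(mol·K).
ΔU = 4.85×26.8×(1110−504) = 78800 J.

78800 J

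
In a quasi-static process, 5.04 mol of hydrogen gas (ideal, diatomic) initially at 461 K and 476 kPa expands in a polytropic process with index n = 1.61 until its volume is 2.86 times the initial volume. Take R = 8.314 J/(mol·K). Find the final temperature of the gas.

243 K

V₁ = nRT₁/P₁ = 5.04×8.314×461/476 = 40.6 L.
Polytropic n=1.61: T₂ = T₁(V₁/V₂)^(n−1) = 461×(0.350)^0.61 = 243 K; P₂ = P₁(V₁/V₂)^n = 87.7 kPa.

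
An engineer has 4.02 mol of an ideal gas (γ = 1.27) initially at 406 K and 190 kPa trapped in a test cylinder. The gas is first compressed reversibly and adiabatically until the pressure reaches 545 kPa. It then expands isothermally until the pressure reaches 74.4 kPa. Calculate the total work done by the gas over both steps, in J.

21200 J

V₁ = nRT₁/P₁ = 4.02×8.314×406/190 = 71.4 L.
Step 1 — Adiabatic: T₂/T₁ = (P₂/P₁)^((γ−1)/γ) ⇒ T₂ = 406×(2.87)^0.213 = 508 K; V₂ = 31.2 L.
ΔU = nCvΔT = 4.02×30.8×(508−406) = 12600 J.
Q = 0 for an adiabatic process, so W = −ΔU = -12600 J.
State after step 1: P = 545 kPa, V = 31.2 L, T = 508 K.
Step 2 — Isothermal: T stays 508 K; PV = const ⇒ V₂ = 228 L, P₂ = 74.4 kPa.
ΔU = 0 (ideal gas, T constant).
W = nRT ln(V₂/V₁) = 4.02×8.314×508×ln(7.33) = 33800 J.
Q = ΔU + W = 33800 J.
Net over both steps: W = 21200 J, Q = 33800 J, ΔU = 12600 J.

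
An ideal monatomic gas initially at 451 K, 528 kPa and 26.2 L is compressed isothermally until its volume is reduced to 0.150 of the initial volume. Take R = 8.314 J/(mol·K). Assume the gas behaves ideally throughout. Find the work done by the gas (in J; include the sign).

n = P₁V₁/(RT₁) = 528×26.2/(8.314×451) = 3.69 mol.
Isothermal: T stays 451 K; PV = const ⇒ V₂ = 3.93 L, P₂ = 3520 kPa.
W = nRT ln(V₂/V₁) = 3.69×8.314×451×ln(0.150) = -26200 J.

-26200 J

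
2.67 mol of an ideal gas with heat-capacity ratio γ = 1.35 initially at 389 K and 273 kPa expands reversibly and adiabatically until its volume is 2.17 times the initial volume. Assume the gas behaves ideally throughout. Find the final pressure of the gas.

95.9 kPa

V₁ = nRT₁/P₁ = 2.67×8.314×389/273 = 31.6 L.
Adiabatic: TV^(γ−1) = const ⇒ T₂ = 389×(0.461)^0.350 = 297 K; PV^γ = const ⇒ P₂ = 95.9 kPa.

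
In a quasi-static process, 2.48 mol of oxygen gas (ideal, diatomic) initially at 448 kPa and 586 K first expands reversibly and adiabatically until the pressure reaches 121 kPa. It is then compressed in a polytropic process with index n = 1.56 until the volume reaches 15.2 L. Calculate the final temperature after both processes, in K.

V₁ = nRT₁/P₁ = 2.48×8.314×586/448 = 27.0 L.
Step 1 — Adiabatic: T₂/T₁ = (P₂/P₁)^((γ−1)/γ) ⇒ T₂ = 586×(0.270)^0.286 = 403 K; V₂ = 68.7 L.
ΔU = nCvΔT = 2.48×20.8×(403−586) = -9430 J.
Q = 0 for an adiabatic process, so W = −ΔU = 9430 J.
State after step 1: P = 121 kPa, V = 68.7 L, T = 403 K.
Step 2 — Polytropic n=1.56: T₂ = T₁(V₁/V₂)^(n−1) = 403×(4.52)^0.56 = 938 K; P₂ = P₁(V₁/V₂)^n = 1270 kPa.
W = (P₁V₁−P₂V₂)/(n−1) = (121×68.7−1270×15.2)/0.56 = -19700 J.
ΔU = nCvΔT = 2.48×20.8×(938−403) = 27600 J.
Q = ΔU + W = 7880 J.
Net over both steps: W = -10300 J, Q = 7880 J, ΔU = 18200 J.

938 K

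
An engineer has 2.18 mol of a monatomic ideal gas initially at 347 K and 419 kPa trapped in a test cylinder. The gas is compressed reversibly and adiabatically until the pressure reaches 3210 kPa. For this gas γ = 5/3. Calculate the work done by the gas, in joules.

V₁ = nRT₁/P₁ = 2.18×8.314×347/419 = 15.0 L.
Adiabatic: T₂/T₁ = (P₂/P₁)^((γ−1)/γ) ⇒ T₂ = 347×(7.66)^0.400 = 784 K; V₂ = 4.42 L.
ΔU = nCvΔT = 2.18×12.5×(784−347) = 11900 J.
Q = 0 for an adiabatic process, so W = −ΔU = -11900 J.

-11900 J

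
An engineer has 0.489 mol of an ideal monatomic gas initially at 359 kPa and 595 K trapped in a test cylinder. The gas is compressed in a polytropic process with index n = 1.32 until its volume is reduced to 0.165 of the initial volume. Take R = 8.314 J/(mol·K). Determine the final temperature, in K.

V₁ = nRT₁/P₁ = 0.489×8.314×595/359 = 6.74 L.
Polytropic n=1.32: T₂ = T₁(V₁/V₂)^(n−1) = 595×(6.06)^0.32 = 1060 K; P₂ = P₁(V₁/V₂)^n = 3870 kPa.

1060 K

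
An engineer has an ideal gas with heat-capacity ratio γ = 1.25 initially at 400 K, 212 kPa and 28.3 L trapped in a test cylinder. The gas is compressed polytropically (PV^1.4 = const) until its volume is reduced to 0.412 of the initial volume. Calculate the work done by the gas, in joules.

n = P₁V₁/(RT₁) = 212×28.3/(8.314×400) = 1.80 mol.
Polytropic n=1.4: T₂ = T₁(V₁/V₂)^(n−1) = 400×(2.43)^0.40 = 570 K; P₂ = P₁(V₁/V₂)^n = 734 kPa.
W = (P₁V₁−P₂V₂)/(n−1) = (212×28.3−734×11.7)/0.40 = -6390 J.

-6390 J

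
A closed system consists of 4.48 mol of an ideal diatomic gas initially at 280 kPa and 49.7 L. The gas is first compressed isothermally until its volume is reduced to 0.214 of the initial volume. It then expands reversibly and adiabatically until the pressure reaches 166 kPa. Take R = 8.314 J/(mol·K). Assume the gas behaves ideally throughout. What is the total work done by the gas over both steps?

-5950 J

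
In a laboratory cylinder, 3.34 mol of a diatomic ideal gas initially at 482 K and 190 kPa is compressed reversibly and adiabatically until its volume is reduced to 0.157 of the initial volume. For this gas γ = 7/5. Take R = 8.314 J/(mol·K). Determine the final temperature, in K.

1010 K

V₁ = nRT₁/P₁ = 3.34×8.314×482/190 = 70.4 L.
Adiabatic: TV^(γ−1) = const ⇒ T₂ = 482×(6.37)^0.400 = 1010 K; PV^γ = const ⇒ P₂ = 2540 kPa.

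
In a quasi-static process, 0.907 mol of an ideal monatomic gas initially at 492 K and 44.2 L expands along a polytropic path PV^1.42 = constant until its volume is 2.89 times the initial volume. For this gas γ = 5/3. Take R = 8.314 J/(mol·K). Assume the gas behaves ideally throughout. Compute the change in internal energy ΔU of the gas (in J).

P₁ = nRT₁/V₁ = 0.907×8.314×492/44.2 = 83.9 kPa.
Polytropic n=1.42: T₂ = T₁(V₁/V₂)^(n−1) = 492×(0.346)^0.42 = 315 K; P₂ = P₁(V₁/V₂)^n = 18.6 kPa.
For an ideal gas ΔU = nCvΔT with Cv = (3/2)R = 12.5 J/(mol·K).
ΔU = 0.907×12.5×(315−492) = -2000 J.

-2000 J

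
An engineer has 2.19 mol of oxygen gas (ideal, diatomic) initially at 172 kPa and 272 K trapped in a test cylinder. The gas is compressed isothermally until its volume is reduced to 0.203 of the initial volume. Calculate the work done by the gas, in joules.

V₁ = nRT₁/P₁ = 2.19×8.314×272/172 = 28.8 L.
Isothermal: T stays 272 K; PV = const ⇒ V₂ = 5.85 L, P₂ = 847 kPa.
W = nRT ln(V₂/V₁) = 2.19×8.314×272×ln(0.203) = -7900 J.

-7900 J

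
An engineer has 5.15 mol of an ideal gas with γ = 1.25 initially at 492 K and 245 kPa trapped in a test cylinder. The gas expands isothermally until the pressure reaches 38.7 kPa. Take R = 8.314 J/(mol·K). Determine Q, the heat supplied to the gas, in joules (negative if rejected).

V₁ = nRT₁/P₁ = 5.15×8.314×492/245 = 86.0 L.
Isothermal: T stays 492 K; PV = const ⇒ V₂ = 544 L, P₂ = 38.7 kPa.
ΔU = 0 (ideal gas, T constant).
W = nRT ln(V₂/V₁) = 5.15×8.314×492×ln(6.33) = 38900 J.
Q = ΔU + W = 38900 J.

38900 J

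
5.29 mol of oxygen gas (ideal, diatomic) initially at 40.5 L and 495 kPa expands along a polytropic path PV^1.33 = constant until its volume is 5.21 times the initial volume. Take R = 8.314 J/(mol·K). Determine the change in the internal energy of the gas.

T₁ = P₁V₁/(nR) = 495×40.5/(5.29×8.314) = 456 K.
Polytropic n=1.33: T₂ = T₁(V₁/V₂)^(n−1) = 456×(0.192)^0.33 = 264 K; P₂ = P₁(V₁/V₂)^n = 55.1 kPa.
For an ideal gas ΔU = nCvΔT with Cv = (5/2)R = 20.8 J/(mol·K).
ΔU = 5.29×20.8×(264−456) = -21000 J.

-21000 J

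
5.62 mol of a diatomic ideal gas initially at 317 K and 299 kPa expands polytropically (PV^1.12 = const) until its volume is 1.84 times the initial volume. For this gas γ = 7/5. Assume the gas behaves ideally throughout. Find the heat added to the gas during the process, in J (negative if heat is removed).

6100 J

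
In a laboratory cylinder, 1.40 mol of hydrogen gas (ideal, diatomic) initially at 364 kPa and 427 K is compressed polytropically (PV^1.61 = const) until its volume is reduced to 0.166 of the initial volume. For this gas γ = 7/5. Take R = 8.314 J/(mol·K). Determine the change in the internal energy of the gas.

24700 J

V₁ = nRT₁/P₁ = 1.40×8.314×427/364 = 13.7 L.
Polytropic n=1.61: T₂ = T₁(V₁/V₂)^(n−1) = 427×(6.02)^0.61 = 1280 K; P₂ = P₁(V₁/V₂)^n = 6560 kPa.
For an ideal gas ΔU = nCvΔT with Cv = (5/2)R = 20.8 J/(mol·K).
ΔU = 1.40×20.8×(1280−427) = 24700 J.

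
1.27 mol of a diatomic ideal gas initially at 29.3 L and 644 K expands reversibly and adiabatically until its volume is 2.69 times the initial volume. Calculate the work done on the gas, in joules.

-5560 J

P₁ = nRT₁/V₁ = 1.27×8.314×644/29.3 = 232 kPa.
Adiabatic: TV^(γ−1) = const ⇒ T₂ = 644×(0.372)^0.400 = 433 K; PV^γ = const ⇒ P₂ = 58.1 kPa.
ΔU = nCvΔT = 1.27×20.8×(433−644) = -5560 J.
Q = 0 for an adiabatic process, so W = −ΔU = 5560 J.
Work done on the gas = −W_by = -5560 J.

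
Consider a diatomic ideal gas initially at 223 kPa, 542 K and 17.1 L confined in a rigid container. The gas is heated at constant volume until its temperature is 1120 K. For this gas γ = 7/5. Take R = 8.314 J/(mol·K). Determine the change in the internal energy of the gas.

n = P₁V₁/(RT₁) = 223×17.1/(8.314×542) = 0.846 mol.
Isochoric: V stays 17.1 L; P/T = const ⇒ T₂ = 1120 K, P₂ = 461 kPa.
For an ideal gas ΔU = nCvΔT with Cv = (5/2)R = 20.8 J/(mol·K).
ΔU = 0.846×20.8×(1120−542) = 10200 J.

10200 J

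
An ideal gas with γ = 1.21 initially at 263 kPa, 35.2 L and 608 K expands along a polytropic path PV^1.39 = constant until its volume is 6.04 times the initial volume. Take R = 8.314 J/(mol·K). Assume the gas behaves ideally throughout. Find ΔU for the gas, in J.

n = P₁V₁/(RT₁) = 263×35.2/(8.314×608) = 1.83 mol.
Polytropic n=1.39: T₂ = T₁(V₁/V₂)^(n−1) = 608×(0.166)^0.39 = 302 K; P₂ = P₁(V₁/V₂)^n = 21.6 kPa.
For an ideal gas ΔU = nCvΔT with Cv = R/(γ−1) = 39.6 J/(mol·K).
ΔU = 1.83×39.6×(302−608) = -22200 J.

-22200 J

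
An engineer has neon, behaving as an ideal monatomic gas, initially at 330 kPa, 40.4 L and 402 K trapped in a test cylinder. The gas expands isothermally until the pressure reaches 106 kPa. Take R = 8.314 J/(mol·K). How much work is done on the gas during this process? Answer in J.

n = P₁V₁/(RT₁) = 330×40.4/(8.314×402) = 3.99 mol.
Isothermal: T stays 402 K; PV = const ⇒ V₂ = 126 L, P₂ = 106 kPa.
W = nRT ln(V₂/V₁) = 3.99×8.314×402×ln(3.11) = 15100 J.
Work done on the gas = −W_by = -15100 J.

-15100 J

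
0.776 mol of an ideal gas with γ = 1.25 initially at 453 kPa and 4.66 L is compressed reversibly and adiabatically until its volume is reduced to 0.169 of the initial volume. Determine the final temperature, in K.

510 K

T₁ = P₁V₁/(nR) = 453×4.66/(0.776×8.314) = 327 K.
Adiabatic: TV^(γ−1) = const ⇒ T₂ = 327×(5.92)^0.250 = 510 K; PV^γ = const ⇒ P₂ = 4180 kPa.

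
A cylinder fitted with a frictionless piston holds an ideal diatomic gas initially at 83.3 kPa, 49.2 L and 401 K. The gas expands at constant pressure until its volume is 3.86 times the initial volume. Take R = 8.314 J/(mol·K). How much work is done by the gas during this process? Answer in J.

n = P₁V₁/(RT₁) = 83.3×49.2/(8.314×401) = 1.23 mol.
Isobaric: P stays 83.3 kPa; V/T = const ⇒ T₂ = 1550 K, V₂ = 190 L.
W = PΔV = 83.3×(190−49.2) kPa·L = 11700 J.

11700 J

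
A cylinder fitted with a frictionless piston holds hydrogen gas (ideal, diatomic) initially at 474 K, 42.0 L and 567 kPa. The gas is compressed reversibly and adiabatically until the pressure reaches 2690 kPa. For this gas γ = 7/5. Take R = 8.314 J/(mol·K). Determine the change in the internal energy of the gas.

n = P₁V₁/(RT₁) = 567×42.0/(8.314×474) = 6.04 mol.
Adiabatic: T₂/T₁ = (P₂/P₁)^((γ−1)/γ) ⇒ T₂ = 474×(4.74)^0.286 = 740 K; V₂ = 13.8 L.
For an ideal gas ΔU = nCvΔT with Cv = (5/2)R = 20.8 J/(mol·K).
ΔU = 6.04×20.8×(740−474) = 33400 J.

33400 J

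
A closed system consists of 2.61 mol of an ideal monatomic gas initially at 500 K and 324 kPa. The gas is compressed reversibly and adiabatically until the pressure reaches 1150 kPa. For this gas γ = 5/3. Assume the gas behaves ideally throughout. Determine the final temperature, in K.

830 K

V₁ = nRT₁/P₁ = 2.61×8.314×500/324 = 33.5 L.
Adiabatic: T₂/T₁ = (P₂/P₁)^((γ−1)/γ) ⇒ T₂ = 500×(3.55)^0.400 = 830 K; V₂ = 15.7 L.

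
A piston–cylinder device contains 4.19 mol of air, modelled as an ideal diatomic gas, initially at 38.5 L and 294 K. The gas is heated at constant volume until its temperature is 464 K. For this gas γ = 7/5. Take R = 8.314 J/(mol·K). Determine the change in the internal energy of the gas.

14800 J

P₁ = nRT₁/V₁ = 4.19×8.314×294/38.5 = 266 kPa.
Isochoric: V stays 38.5 L; P/T = const ⇒ T₂ = 464 K, P₂ = 420 kPa.
For an ideal gas ΔU = nCvΔT with Cv = (5/2)R = 20.8 J/(mol·K).
ΔU = 4.19×20.8×(464−294) = 14800 J.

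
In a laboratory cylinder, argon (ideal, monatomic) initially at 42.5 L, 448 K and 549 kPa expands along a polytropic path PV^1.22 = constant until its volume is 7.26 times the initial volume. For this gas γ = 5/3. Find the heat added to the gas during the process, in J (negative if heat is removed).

n = P₁V₁/(RT₁) = 549×42.5/(8.314×448) = 6.26 mol.
Polytropic n=1.22: T₂ = T₁(V₁/V₂)^(n−1) = 448×(0.138)^0.22 = 290 K; P₂ = P₁(V₁/V₂)^n = 48.9 kPa.
W = (P₁V₁−P₂V₂)/(n−1) = (549×42.5−48.9×309)/0.22 = 37500 J.
ΔU = nCvΔT = 6.26×12.5×(290−448) = -12400 J.
Q = ΔU + W = 25100 J.

25100 J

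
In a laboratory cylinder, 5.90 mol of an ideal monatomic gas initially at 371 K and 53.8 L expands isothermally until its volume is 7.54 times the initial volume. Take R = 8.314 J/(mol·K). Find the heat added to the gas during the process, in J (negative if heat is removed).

36800 J

P₁ = nRT₁/V₁ = 5.90×8.314×371/53.8 = 338 kPa.
Isothermal: T stays 371 K; PV = const ⇒ V₂ = 406 L, P₂ = 44.9 kPa.
ΔU = 0 (ideal gas, T constant).
W = nRT ln(V₂/V₁) = 5.90×8.314×371×ln(7.54) = 36800 J.
Q = ΔU + W = 36800 J.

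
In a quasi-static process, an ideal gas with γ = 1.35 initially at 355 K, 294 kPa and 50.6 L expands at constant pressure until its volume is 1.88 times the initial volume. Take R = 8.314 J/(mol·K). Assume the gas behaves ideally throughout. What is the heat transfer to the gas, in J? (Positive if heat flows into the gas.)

n = P₁V₁/(RT₁) = 294×50.6/(8.314×355) = 5.04 mol.
Isobaric: P stays 294 kPa; V/T = const ⇒ T₂ = 667 K, V₂ = 95.1 L.
W = PΔV = 294×(95.1−50.6) kPa·L = 13100 J.
ΔU = nCvΔT = 5.04×23.8×(667−355) = 37400 J.
Q = ΔU + W = nCpΔT = 50500 J.

50500 J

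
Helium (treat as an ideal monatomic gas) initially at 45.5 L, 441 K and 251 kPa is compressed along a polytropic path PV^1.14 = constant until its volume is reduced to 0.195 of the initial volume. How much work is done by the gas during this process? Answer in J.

n = P₁V₁/(RT₁) = 251×45.5/(8.314×441) = 3.11 mol.
Polytropic n=1.14: T₂ = T₁(V₁/V₂)^(n−1) = 441×(5.13)^0.14 = 554 K; P₂ = P₁(V₁/V₂)^n = 1620 kPa.
W = (P₁V₁−P₂V₂)/(n−1) = (251×45.5−1620×8.87)/0.14 = -21000 J.

-21000 J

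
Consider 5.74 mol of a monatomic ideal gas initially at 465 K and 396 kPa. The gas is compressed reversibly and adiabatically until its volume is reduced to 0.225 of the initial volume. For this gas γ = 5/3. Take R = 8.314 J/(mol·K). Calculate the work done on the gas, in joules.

56700 J

V₁ = nRT₁/P₁ = 5.74×8.314×465/396 = 56.0 L.
Adiabatic: TV^(γ−1) = const ⇒ T₂ = 465×(4.44)^0.667 = 1260 K; PV^γ = const ⇒ P₂ = 4760 kPa.
ΔU = nCvΔT = 5.74×12.5×(1260−465) = 56700 J.
Q = 0 for an adiabatic process, so W = −ΔU = -56700 J.
Work done on the gas = −W_by = 56700 J.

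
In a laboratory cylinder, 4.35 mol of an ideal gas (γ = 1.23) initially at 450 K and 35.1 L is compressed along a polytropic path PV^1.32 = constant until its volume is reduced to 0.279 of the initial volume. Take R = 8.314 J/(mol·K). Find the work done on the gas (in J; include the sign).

25700 J

P₁ = nRT₁/V₁ = 4.35×8.314×450/35.1 = 464 kPa.
Polytropic n=1.32: T₂ = T₁(V₁/V₂)^(n−1) = 450×(3.58)^0.32 = 677 K; P₂ = P₁(V₁/V₂)^n = 2500 kPa.
W = (P₁V₁−P₂V₂)/(n−1) = (464×35.1−2500×9.79)/0.32 = -25700 J.
Work done on the gas = −W_by = 25700 J.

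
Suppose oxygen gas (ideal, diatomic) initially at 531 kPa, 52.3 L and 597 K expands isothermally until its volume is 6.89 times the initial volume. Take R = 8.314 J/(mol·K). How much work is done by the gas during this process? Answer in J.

53600 J

n = P₁V₁/(RT₁) = 531×52.3/(8.314×597) = 5.60 mol.
Isothermal: T stays 597 K; PV = const ⇒ V₂ = 360 L, P₂ = 77.1 kPa.
W = nRT ln(V₂/V₁) = 5.60×8.314×597×ln(6.89) = 53600 J.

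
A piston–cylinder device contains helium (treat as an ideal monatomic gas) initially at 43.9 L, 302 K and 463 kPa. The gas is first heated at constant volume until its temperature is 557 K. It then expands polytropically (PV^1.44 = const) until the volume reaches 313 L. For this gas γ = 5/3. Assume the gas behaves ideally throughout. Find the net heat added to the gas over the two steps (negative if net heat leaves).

n = P₁V₁/(RT₁) = 463×43.9/(8.314×302) = 8.10 mol.
Step 1 — Isochoric: V stays 43.9 L; P/T = const ⇒ T₂ = 557 K, P₂ = 854 kPa.
W = 0 (no volume change).
ΔU = nCvΔT = 8.10×12.5×(557−302) = 25700 J.
Q = ΔU = 25700 J.
State after step 1: P = 854 kPa, V = 43.9 L, T = 557 K.
Step 2 — Polytropic n=1.44: T₂ = T₁(V₁/V₂)^(n−1) = 557×(0.140)^0.44 = 235 K; P₂ = P₁(V₁/V₂)^n = 50.5 kPa.
W = (P₁V₁−P₂V₂)/(n−1) = (854×43.9−50.5×313)/0.44 = 49300 J.
ΔU = nCvΔT = 8.10×12.5×(235−557) = -32500 J.
Q = ΔU + W = 16800 J.
Net over both steps: W = 49300 J, Q = 42500 J, ΔU = -6800 J.

42500 J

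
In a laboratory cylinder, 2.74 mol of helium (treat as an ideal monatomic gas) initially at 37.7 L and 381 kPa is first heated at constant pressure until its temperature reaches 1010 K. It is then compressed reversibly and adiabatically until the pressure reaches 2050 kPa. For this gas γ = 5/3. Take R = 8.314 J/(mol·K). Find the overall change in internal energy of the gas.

46100 J

T₁ = P₁V₁/(nR) = 381×37.7/(2.74×8.314) = 631 K.
Step 1 — Isobaric: P stays 381 kPa; V/T = const ⇒ T₂ = 1010 K, V₂ = 60.4 L.
W = PΔV = 381×(60.4−37.7) kPa·L = 8640 J.
ΔU = nCvΔT = 2.74×12.5×(1010−631) = 13000 J.
Q = ΔU + W = nCpΔT = 21600 J.
State after step 1: P = 381 kPa, V = 60.4 L, T = 1010 K.
Step 2 — Adiabatic: T₂/T₁ = (P₂/P₁)^((γ−1)/γ) ⇒ T₂ = 1010×(5.38)^0.400 = 1980 K; V₂ = 22.0 L.
ΔU = nCvΔT = 2.74×12.5×(1980−1010) = 33100 J.
Q = 0 for an adiabatic process, so W = −ΔU = -33100 J.
Net over both steps: W = -24500 J, Q = 21600 J, ΔU = 46100 J.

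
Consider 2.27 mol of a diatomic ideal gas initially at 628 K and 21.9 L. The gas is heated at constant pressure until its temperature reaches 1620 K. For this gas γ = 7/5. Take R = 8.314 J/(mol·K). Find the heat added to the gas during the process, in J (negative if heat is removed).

65500 J

P₁ = nRT₁/V₁ = 2.27×8.314×628/21.9 = 541 kPa.
Isobaric: P stays 541 kPa; V/T = const ⇒ T₂ = 1620 K, V₂ = 56.5 L.
W = PΔV = 541×(56.5−21.9) kPa·L = 18700 J.
ΔU = nCvΔT = 2.27×20.8×(1620−628) = 46800 J.
Q = ΔU + W = nCpΔT = 65500 J.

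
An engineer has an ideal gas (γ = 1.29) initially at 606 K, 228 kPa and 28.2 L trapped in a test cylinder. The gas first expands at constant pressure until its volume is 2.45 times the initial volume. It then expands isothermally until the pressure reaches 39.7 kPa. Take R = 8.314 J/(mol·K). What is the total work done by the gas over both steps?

n = P₁V₁/(RT₁) = 228×28.2/(8.314×606) = 1.28 mol.
Step 1 — Isobaric: P stays 228 kPa; V/T = const ⇒ T₂ = 1480 K, V₂ = 69.1 L.
W = PΔV = 228×(69.1−28.2) kPa·L = 9320 J.
ΔU = nCvΔT = 1.28×28.7×(1480−606) = 32100 J.
Q = ΔU + W = nCpΔT = 41500 J.
State after step 1: P = 228 kPa, V = 69.1 L, T = 1480 K.
Step 2 — Isothermal: T stays 1480 K; PV = const ⇒ V₂ = 397 L, P₂ = 39.7 kPa.
ΔU = 0 (ideal gas, T constant).
W = nRT ln(V₂/V₁) = 1.28×8.314×1480×ln(5.74) = 27500 J.
Q = ΔU + W = 27500 J.
Net over both steps: W = 36900 J, Q = 69000 J, ΔU = 32100 J.

36900 J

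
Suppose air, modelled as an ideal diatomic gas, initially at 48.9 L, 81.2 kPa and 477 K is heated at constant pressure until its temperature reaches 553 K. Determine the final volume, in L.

56.7 L

Isobaric: P stays 81.2 kPa; V/T = const ⇒ T₂ = 553 K, V₂ = 56.7 L.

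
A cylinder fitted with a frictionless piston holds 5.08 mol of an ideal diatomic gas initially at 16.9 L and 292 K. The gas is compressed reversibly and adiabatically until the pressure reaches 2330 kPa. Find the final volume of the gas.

P₁ = nRT₁/V₁ = 5.08×8.314×292/16.9 = 730 kPa.
Adiabatic: T₂/T₁ = (P₂/P₁)^((γ−1)/γ) ⇒ T₂ = 292×(3.19)^0.286 = 407 K; V₂ = 7.37 L.

7.37 L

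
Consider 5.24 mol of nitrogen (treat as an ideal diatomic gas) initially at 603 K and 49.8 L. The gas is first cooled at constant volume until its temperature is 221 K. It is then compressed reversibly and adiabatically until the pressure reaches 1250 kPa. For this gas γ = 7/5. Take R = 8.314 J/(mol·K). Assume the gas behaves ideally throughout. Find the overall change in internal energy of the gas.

P₁ = nRT₁/V₁ = 5.24×8.314×603/49.8 = 528 kPa.
Step 1 — Isochoric: V stays 49.8 L; P/T = const ⇒ T₂ = 221 K, P₂ = 193 kPa.
W = 0 (no volume change).
ΔU = nCvΔT = 5.24×20.8×(221−603) = -41600 J.
Q = ΔU = -41600 J.
State after step 1: P = 193 kPa, V = 49.8 L, T = 221 K.
Step 2 — Adiabatic: T₂/T₁ = (P₂/P₁)^((γ−1)/γ) ⇒ T₂ = 221×(6.47)^0.286 = 377 K; V₂ = 13.1 L.
ΔU = nCvΔT = 5.24×20.8×(377−221) = 17000 J.
Q = 0 for an adiabatic process, so W = −ΔU = -17000 J.
Net over both steps: W = -17000 J, Q = -41600 J, ΔU = -24600 J.

-24600 J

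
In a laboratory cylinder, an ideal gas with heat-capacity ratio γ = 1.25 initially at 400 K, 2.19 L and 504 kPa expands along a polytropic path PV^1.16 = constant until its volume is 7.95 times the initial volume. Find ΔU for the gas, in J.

n = P₁V₁/(RT₁) = 504×2.19/(8.314×400) = 0.332 mol.
Polytropic n=1.16: T₂ = T₁(V₁/V₂)^(n−1) = 400×(0.126)^0.16 = 287 K; P₂ = P₁(V₁/V₂)^n = 45.5 kPa.
For an ideal gas ΔU = nCvΔT with Cv = R/(γ−1) = 33.3 J/(mol·K).
ΔU = 0.332×33.3×(287−400) = -1250 J.

-1250 J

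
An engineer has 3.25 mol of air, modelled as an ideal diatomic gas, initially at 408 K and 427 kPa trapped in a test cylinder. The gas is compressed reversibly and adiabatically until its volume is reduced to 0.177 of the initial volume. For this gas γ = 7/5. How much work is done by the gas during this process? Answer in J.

-27500 J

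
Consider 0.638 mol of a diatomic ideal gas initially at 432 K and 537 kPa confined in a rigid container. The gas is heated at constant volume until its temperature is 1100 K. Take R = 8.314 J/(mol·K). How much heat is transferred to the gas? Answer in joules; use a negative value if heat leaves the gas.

V₁ = nRT₁/P₁ = 0.638×8.314×432/537 = 4.27 L.
Isochoric: V stays 4.27 L; P/T = const ⇒ T₂ = 1100 K, P₂ = 1370 kPa.
W = 0 (no volume change).
ΔU = nCvΔT = 0.638×20.8×(1100−432) = 8860 J.
Q = ΔU = 8860 J.

8860 J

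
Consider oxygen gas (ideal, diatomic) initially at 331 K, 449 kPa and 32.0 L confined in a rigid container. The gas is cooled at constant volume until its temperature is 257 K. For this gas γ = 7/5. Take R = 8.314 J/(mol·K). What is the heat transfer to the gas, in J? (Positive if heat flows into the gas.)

-8030 J

n = P₁V₁/(RT₁) = 449×32.0/(8.314×331) = 5.22 mol.
Isochoric: V stays 32.0 L; P/T = const ⇒ T₂ = 257 K, P₂ = 349 kPa.
W = 0 (no volume change).
ΔU = nCvΔT = 5.22×20.8×(257−331) = -8030 J.
Q = ΔU = -8030 J.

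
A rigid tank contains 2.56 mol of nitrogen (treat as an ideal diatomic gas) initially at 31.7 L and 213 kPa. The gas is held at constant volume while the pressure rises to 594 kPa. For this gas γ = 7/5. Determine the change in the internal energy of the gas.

T₁ = P₁V₁/(nR) = 213×31.7/(2.56×8.314) = 317 K.
Isochoric: V stays 31.7 L; P/T = const ⇒ T₂ = 885 K, P₂ = 594 kPa.
For an ideal gas ΔU = nCvΔT with Cv = (5/2)R = 20.8 J/(mol·K).
ΔU = 2.56×20.8×(885−317) = 30200 J.

30200 J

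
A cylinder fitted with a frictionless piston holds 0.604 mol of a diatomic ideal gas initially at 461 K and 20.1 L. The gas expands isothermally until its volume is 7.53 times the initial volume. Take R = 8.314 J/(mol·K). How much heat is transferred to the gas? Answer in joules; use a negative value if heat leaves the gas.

4670 J

P₁ = nRT₁/V₁ = 0.604×8.314×461/20.1 = 115 kPa.
Isothermal: T stays 461 K; PV = const ⇒ V₂ = 151 L, P₂ = 15.3 kPa.
ΔU = 0 (ideal gas, T constant).
W = nRT ln(V₂/V₁) = 0.604×8.314×461×ln(7.53) = 4670 J.
Q = ΔU + W = 4670 J.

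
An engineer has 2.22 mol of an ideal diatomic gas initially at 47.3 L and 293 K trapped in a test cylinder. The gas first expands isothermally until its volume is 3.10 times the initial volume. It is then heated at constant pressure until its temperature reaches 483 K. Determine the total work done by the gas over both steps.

9630 J

P₁ = nRT₁/V₁ = 2.22×8.314×293/47.3 = 114 kPa.
Step 1 — Isothermal: T stays 293 K; PV = const ⇒ V₂ = 147 L, P₂ = 36.9 kPa.
ΔU = 0 (ideal gas, T constant).
W = nRT ln(V₂/V₁) = 2.22×8.314×293×ln(3.10) = 6120 J.
Q = ΔU + W = 6120 J.
State after step 1: P = 36.9 kPa, V = 147 L, T = 293 K.
Step 2 — Isobaric: P stays 36.9 kPa; V/T = const ⇒ T₂ = 483 K, V₂ = 242 L.
W = PΔV = 36.9×(242−147) kPa·L = 3510 J.
ΔU = nCvΔT = 2.22×20.8×(483−293) = 8770 J.
Q = ΔU + W = nCpΔT = 12300 J.
Net over both steps: W = 9630 J, Q = 18400 J, ΔU = 8770 J.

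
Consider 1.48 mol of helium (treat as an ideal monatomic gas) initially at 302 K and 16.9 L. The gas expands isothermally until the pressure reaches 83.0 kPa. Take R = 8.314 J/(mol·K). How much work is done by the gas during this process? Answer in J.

P₁ = nRT₁/V₁ = 1.48×8.314×302/16.9 = 220 kPa.
Isothermal: T stays 302 K; PV = const ⇒ V₂ = 44.8 L, P₂ = 83.0 kPa.
W = nRT ln(V₂/V₁) = 1.48×8.314×302×ln(2.65) = 3620 J.

3620 J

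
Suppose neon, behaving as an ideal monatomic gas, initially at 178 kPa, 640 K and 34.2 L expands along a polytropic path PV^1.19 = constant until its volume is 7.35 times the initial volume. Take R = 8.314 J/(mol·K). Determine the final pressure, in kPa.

Polytropic n=1.19: T₂ = T₁(V₁/V₂)^(n−1) = 640×(0.136)^0.19 = 438 K; P₂ = P₁(V₁/V₂)^n = 16.6 kPa.

16.6 kPa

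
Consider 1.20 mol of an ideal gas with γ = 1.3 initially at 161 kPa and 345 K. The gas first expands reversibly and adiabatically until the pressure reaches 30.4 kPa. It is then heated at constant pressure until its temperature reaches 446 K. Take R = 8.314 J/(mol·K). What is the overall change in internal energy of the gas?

V₁ = nRT₁/P₁ = 1.20×8.314×345/161 = 21.4 L.
Step 1 — Adiabatic: T₂/T₁ = (P₂/P₁)^((γ−1)/γ) ⇒ T₂ = 345×(0.189)^0.231 = 235 K; V₂ = 77.1 L.
ΔU = nCvΔT = 1.20×27.7×(235−345) = -3660 J.
Q = 0 for an adiabatic process, so W = −ΔU = 3660 J.
State after step 1: P = 30.4 kPa, V = 77.1 L, T = 235 K.
Step 2 — Isobaric: P stays 30.4 kPa; V/T = const ⇒ T₂ = 446 K, V₂ = 146 L.
W = PΔV = 30.4×(146−77.1) kPa·L = 2110 J.
ΔU = nCvΔT = 1.20×27.7×(446−235) = 7020 J.
Q = ΔU + W = nCpΔT = 9130 J.
Net over both steps: W = 5770 J, Q = 9130 J, ΔU = 3360 J.

3360 J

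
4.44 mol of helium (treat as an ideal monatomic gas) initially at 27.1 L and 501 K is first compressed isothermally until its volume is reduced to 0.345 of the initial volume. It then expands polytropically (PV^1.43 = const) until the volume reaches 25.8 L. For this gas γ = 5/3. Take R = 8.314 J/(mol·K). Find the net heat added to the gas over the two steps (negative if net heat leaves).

-14300 J

P₁ = nRT₁/V₁ = 4.44×8.314×501/27.1 = 682 kPa.
Step 1 — Isothermal: T stays 501 K; PV = const ⇒ V₂ = 9.35 L, P₂ = 1980 kPa.
ΔU = 0 (ideal gas, T constant).
W = nRT ln(V₂/V₁) = 4.44×8.314×501×ln(0.345) = -19700 J.
Q = ΔU + W = -19700 J.
State after step 1: P = 1980 kPa, V = 9.35 L, T = 501 K.
Step 2 — Polytropic n=1.43: T₂ = T₁(V₁/V₂)^(n−1) = 501×(0.362)^0.43 = 324 K; P₂ = P₁(V₁/V₂)^n = 463 kPa.
W = (P₁V₁−P₂V₂)/(n−1) = (1980×9.35−463×25.8)/0.43 = 15200 J.
ΔU = nCvΔT = 4.44×12.5×(324−501) = -9810 J.
Q = ΔU + W = 5400 J.
Net over both steps: W = -4470 J, Q = -14300 J, ΔU = -9810 J.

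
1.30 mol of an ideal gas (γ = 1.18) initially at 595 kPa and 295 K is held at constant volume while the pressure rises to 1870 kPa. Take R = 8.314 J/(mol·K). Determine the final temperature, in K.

927 K

V₁ = nRT₁/P₁ = 1.30×8.314×295/595 = 5.36 L.
Isochoric: V stays 5.36 L; P/T = const ⇒ T₂ = 927 K, P₂ = 1870 kPa.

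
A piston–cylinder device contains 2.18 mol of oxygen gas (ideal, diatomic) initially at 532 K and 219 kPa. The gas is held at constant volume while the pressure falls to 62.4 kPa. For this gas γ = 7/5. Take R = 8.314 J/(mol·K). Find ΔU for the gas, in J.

V₁ = nRT₁/P₁ = 2.18×8.314×532/219 = 44.0 L.
Isochoric: V stays 44.0 L; P/T = const ⇒ T₂ = 152 K, P₂ = 62.4 kPa.
For an ideal gas ΔU = nCvΔT with Cv = (5/2)R = 20.8 J/(mol·K).
ΔU = 2.18×20.8×(152−532) = -17200 J.

-17200 J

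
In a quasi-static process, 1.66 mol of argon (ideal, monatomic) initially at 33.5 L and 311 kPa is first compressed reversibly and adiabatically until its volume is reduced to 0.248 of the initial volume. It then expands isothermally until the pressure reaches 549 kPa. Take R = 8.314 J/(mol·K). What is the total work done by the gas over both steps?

T₁ = P₁V₁/(nR) = 311×33.5/(1.66×8.314) = 755 K.
Step 1 — Adiabatic: TV^(γ−1) = const ⇒ T₂ = 755×(4.03)^0.667 = 1910 K; PV^γ = const ⇒ P₂ = 3180 kPa.
ΔU = nCvΔT = 1.66×12.5×(1910−755) = 24000 J.
Q = 0 for an adiabatic process, so W = −ΔU = -24000 J.
State after step 1: P = 3180 kPa, V = 8.31 L, T = 1910 K.
Step 2 — Isothermal: T stays 1910 K; PV = const ⇒ V₂ = 48.1 L, P₂ = 549 kPa.
ΔU = 0 (ideal gas, T constant).
W = nRT ln(V₂/V₁) = 1.66×8.314×1910×ln(5.79) = 46300 J.
Q = ΔU + W = 46300 J.
Net over both steps: W = 22400 J, Q = 46300 J, ΔU = 24000 J.

22400 J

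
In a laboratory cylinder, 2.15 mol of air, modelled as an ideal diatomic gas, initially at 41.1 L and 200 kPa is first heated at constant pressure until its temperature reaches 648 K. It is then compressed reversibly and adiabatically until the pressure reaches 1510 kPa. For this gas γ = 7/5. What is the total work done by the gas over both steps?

T₁ = P₁V₁/(nR) = 200×41.1/(2.15×8.314) = 460 K.
Step 1 — Isobaric: P stays 200 kPa; V/T = const ⇒ T₂ = 648 K, V₂ = 57.9 L.
W = PΔV = 200×(57.9−41.1) kPa·L = 3360 J.
ΔU = nCvΔT = 2.15×20.8×(648−460) = 8410 J.
Q = ΔU + W = nCpΔT = 11800 J.
State after step 1: P = 200 kPa, V = 57.9 L, T = 648 K.
Step 2 — Adiabatic: T₂/T₁ = (P₂/P₁)^((γ−1)/γ) ⇒ T₂ = 648×(7.55)^0.286 = 1150 K; V₂ = 13.7 L.
ΔU = nCvΔT = 2.15×20.8×(1150−648) = 22600 J.
Q = 0 for an adiabatic process, so W = −ΔU = -22600 J.
Net over both steps: W = -19300 J, Q = 11800 J, ΔU = 31000 J.

-19300 J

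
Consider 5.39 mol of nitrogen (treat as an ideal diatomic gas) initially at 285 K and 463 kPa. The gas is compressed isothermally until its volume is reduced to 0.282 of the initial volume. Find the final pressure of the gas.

V₁ = nRT₁/P₁ = 5.39×8.314×285/463 = 27.6 L.
Isothermal: T stays 285 K; PV = const ⇒ V₂ = 7.78 L, P₂ = 1640 kPa.

1640 kPa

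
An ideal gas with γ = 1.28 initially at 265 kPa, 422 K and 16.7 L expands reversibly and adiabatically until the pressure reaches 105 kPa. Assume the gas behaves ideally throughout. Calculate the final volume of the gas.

34.4 L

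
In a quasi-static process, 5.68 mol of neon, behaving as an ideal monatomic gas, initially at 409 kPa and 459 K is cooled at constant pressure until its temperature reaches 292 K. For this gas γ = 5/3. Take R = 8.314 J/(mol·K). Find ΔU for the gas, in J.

V₁ = nRT₁/P₁ = 5.68×8.314×459/409 = 53.0 L.
Isobaric: P stays 409 kPa; V/T = const ⇒ T₂ = 292 K, V₂ = 33.7 L.
For an ideal gas ΔU = nCvΔT with Cv = (3/2)R = 12.5 J/(mol·K).
ΔU = 5.68×12.5×(292−459) = -11800 J.

-11800 J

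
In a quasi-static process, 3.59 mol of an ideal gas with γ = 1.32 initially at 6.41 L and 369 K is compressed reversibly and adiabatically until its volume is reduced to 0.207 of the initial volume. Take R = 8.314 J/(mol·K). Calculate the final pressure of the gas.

P₁ = nRT₁/V₁ = 3.59×8.314×369/6.41 = 1720 kPa.
Adiabatic: TV^(γ−1) = const ⇒ T₂ = 369×(4.83)^0.320 = 611 K; PV^γ = const ⇒ P₂ = 13700 kPa.

13700 kPa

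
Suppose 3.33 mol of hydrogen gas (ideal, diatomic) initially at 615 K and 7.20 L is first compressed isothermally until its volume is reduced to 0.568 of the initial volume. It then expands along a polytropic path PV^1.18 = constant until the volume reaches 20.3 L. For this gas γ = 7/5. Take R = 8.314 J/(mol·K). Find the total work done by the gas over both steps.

14100 J

P₁ = nRT₁/V₁ = 3.33×8.314×615/7.20 = 2360 kPa.
Step 1 — Isothermal: T stays 615 K; PV = const ⇒ V₂ = 4.09 L, P₂ = 4160 kPa.
ΔU = 0 (ideal gas, T constant).
W = nRT ln(V₂/V₁) = 3.33×8.314×615×ln(0.568) = -9630 J.
Q = ΔU + W = -9630 J.
State after step 1: P = 4160 kPa, V = 4.09 L, T = 615 K.
Step 2 — Polytropic n=1.18: T₂ = T₁(V₁/V₂)^(n−1) = 615×(0.201)^0.18 = 461 K; P₂ = P₁(V₁/V₂)^n = 629 kPa.
W = (P₁V₁−P₂V₂)/(n−1) = (4160×4.09−629×20.3)/0.18 = 23700 J.
ΔU = nCvΔT = 3.33×20.8×(461−615) = -10700 J.
Q = ΔU + W = 13000 J.
Net over both steps: W = 14100 J, Q = 3400 J, ΔU = -10700 J.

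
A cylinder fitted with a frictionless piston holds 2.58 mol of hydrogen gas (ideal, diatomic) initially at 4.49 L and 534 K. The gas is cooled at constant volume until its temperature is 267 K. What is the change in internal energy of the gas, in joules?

P₁ = nRT₁/V₁ = 2.58×8.314×534/4.49 = 2550 kPa.
Isochoric: V stays 4.49 L; P/T = const ⇒ T₂ = 267 K, P₂ = 1280 kPa.
For an ideal gas ΔU = nCvΔT with Cv = (5/2)R = 20.8 J/(mol·K).
ΔU = 2.58×20.8×(267−534) = -14300 J.

-14300 J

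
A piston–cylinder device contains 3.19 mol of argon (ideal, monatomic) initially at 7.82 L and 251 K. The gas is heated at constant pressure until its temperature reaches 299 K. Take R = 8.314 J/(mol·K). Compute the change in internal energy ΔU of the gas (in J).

P₁ = nRT₁/V₁ = 3.19×8.314×251/7.82 = 851 kPa.
Isobaric: P stays 851 kPa; V/T = const ⇒ T₂ = 299 K, V₂ = 9.32 L.
For an ideal gas ΔU = nCvΔT with Cv = (3/2)R = 12.5 J/(mol·K).
ΔU = 3.19×12.5×(299−251) = 1910 J.

1910 J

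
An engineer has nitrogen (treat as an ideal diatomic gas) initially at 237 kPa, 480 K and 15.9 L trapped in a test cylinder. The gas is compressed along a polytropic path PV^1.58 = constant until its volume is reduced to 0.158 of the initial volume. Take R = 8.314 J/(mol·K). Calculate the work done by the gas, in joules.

-12400 J

n = P₁V₁/(RT₁) = 237×15.9/(8.314×480) = 0.944 mol.
Polytropic n=1.58: T₂ = T₁(V₁/V₂)^(n−1) = 480×(6.33)^0.58 = 1400 K; P₂ = P₁(V₁/V₂)^n = 4370 kPa.
W = (P₁V₁−P₂V₂)/(n−1) = (237×15.9−4370×2.51)/0.58 = -12400 J.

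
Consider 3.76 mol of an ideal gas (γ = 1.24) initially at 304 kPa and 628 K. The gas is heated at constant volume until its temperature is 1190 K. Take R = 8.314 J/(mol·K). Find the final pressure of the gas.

576 kPa

V₁ = nRT₁/P₁ = 3.76×8.314×628/304 = 64.6 L.
Isochoric: V stays 64.6 L; P/T = const ⇒ T₂ = 1190 K, P₂ = 576 kPa.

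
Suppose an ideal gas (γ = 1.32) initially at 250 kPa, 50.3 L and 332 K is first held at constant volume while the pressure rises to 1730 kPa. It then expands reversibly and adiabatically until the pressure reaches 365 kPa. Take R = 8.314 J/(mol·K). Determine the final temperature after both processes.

n = P₁V₁/(RT₁) = 250×50.3/(8.314×332) = 4.56 mol.
Step 1 — Isochoric: V stays 50.3 L; P/T = const ⇒ T₂ = 2300 K, P₂ = 1730 kPa.
W = 0 (no volume change).
ΔU = nCvΔT = 4.56×26.0×(2300−332) = 233000 J.
Q = ΔU = 233000 J.
State after step 1: P = 1730 kPa, V = 50.3 L, T = 2300 K.
Step 2 — Adiabatic: T₂/T₁ = (P₂/P₁)^((γ−1)/γ) ⇒ T₂ = 2300×(0.211)^0.242 = 1580 K; V₂ = 163 L.
ΔU = nCvΔT = 4.56×26.0×(1580−2300) = -85400 J.
Q = 0 for an adiabatic process, so W = −ΔU = 85400 J.
Net over both steps: W = 85400 J, Q = 233000 J, ΔU = 147000 J.

1580 K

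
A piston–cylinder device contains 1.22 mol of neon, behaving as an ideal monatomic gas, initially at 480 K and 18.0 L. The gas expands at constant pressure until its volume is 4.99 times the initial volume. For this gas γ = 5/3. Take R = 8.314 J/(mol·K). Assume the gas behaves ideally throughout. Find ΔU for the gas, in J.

29100 J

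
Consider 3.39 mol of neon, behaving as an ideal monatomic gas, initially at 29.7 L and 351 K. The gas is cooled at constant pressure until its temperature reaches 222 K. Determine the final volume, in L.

P₁ = nRT₁/V₁ = 3.39×8.314×351/29.7 = 333 kPa.
Isobaric: P stays 333 kPa; V/T = const ⇒ T₂ = 222 K, V₂ = 18.8 L.

18.8 L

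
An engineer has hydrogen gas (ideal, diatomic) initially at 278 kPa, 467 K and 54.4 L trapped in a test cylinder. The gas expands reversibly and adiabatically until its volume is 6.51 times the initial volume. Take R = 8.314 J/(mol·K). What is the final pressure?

20.2 kPa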